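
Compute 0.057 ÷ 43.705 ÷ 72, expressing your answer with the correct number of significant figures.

0.057 ÷ 43.705 ÷ 72 = 0.0000181138695039…
Multiplication/division keeps the fewest significant figures: 0.057 → 2 s.f., 43.705 → 5 s.f., 72 → 2 s.f.; limit is 2.
Rounded to 2 significant figures: 1.8 × 10^-5.

1.8 × 10^-5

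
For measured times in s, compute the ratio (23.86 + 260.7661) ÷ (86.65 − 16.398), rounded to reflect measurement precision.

23.86 + 260.7661 = 284.6261, limited to 2 d.p. → 5 s.f.; 86.65 − 16.398 = 70.252, limited to 2 d.p. → 4 s.f.
Carrying full precision, 284.6261 ÷ 70.252 = 4.05150173661…; keep min(5, 4) = 4 s.f.
Rounded to 4 significant figures: 4.052.

4.052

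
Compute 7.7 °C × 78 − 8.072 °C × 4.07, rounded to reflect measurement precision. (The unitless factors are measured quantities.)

7.7 × 78 = 600.6 → 6.0 × 10^2 °C (2 s.f., last digit at the 10^1 place).
8.072 × 4.07 = 32.85304 → 32.9 °C (3 s.f., last digit at the 10^-1 place).
Difference: 567.74696 °C; keep the coarser place, 10^1.
Result: 5.7 × 10^2 °C.

5.7 × 10^2 °C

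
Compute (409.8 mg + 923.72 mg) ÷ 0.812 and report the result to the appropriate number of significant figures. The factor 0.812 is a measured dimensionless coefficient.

409.8 mg + 923.72 mg = 1333.52 mg; the sum is limited to 1 decimal place (5 s.f.).
Carrying full precision, 1333.52 ÷ 0.812 = 1642.26600985… mg; 0.812 has 3 s.f., so the result keeps min(5, 3) = 3 s.f.
Rounded to 3 significant figures: 1.64 × 10³ mg.

1.64 × 10³ mg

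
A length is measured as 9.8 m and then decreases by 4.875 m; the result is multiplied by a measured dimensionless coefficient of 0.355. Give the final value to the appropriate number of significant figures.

9.8 m − 4.875 m = 4.925 m; the difference is limited to 1 decimal place (2 s.f.).
Carrying full precision, 4.925 × 0.355 = 1.748375 m; 0.355 has 3 s.f., so the result keeps min(2, 3) = 2 s.f.
Rounded to 2 significant figures: 1.7 m.

1.7 m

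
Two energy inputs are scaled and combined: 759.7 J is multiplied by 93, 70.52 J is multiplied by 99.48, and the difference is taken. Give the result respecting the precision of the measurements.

759.7 × 93 = 70652.1 → 7.1 × 10^4 J (2 s.f., last digit at the 10^3 place).
70.52 × 99.48 = 7015.3296 → 7015 J (4 s.f., last digit at the 10^0 place).
Difference: 63636.7704 J; keep the coarser place, 10^3.
Result: 6.4 × 10^4 J.

6.4 × 10^4 J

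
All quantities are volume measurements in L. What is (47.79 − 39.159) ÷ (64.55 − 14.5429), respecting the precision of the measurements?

47.79 − 39.159 = 8.631, limited to 2 d.p. → 3 s.f.; 64.55 − 14.5429 = 50.0071, limited to 2 d.p. → 4 s.f.
Carrying full precision, 8.631 ÷ 50.0071 = 0.17259549144…; keep min(3, 4) = 3 s.f.
Rounded to 3 significant figures: 0.173.

0.173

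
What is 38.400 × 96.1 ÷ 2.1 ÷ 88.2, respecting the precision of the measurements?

38.400 × 96.1 ÷ 2.1 ÷ 88.2 = 19.9235503725…
Multiplication/division keeps the fewest significant figures: 38.400 → 5 s.f., 96.1 → 3 s.f., 2.1 → 2 s.f., 88.2 → 3 s.f.; limit is 2.
Rounded to 2 significant figures: 20.

20.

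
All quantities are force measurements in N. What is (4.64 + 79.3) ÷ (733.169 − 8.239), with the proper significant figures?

4.64 + 79.3 = 83.94, limited to 1 d.p. → 3 s.f.; 733.169 − 8.239 = 724.930, limited to 3 d.p. → 6 s.f.
Carrying full precision, 83.94 ÷ 724.930 = 0.115790490116…; keep min(3, 6) = 3 s.f.
Rounded to 3 significant figures: 0.116.

0.116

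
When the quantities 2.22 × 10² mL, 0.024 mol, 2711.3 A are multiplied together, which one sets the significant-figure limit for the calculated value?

0.024 mol

2.22 × 10² mL → 3 s.f.; 0.024 mol → 2 s.f.; 2711.3 A → 5 s.f.
The fewest is 2 significant figures, from 0.024 mol.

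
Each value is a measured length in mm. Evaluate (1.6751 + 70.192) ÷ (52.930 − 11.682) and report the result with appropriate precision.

1.6751 + 70.192 = 71.8671, limited to 3 d.p. → 5 s.f.; 52.930 − 11.682 = 41.248, limited to 3 d.p. → 5 s.f.
Carrying full precision, 71.8671 ÷ 41.248 = 1.74231720326…; keep min(5, 5) = 5 s.f.
Rounded to 5 significant figures: 1.7423.

1.7423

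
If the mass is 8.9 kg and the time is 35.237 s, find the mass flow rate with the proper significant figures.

0.25 kg/s

mass flow rate = 8.9 kg ÷ 35.237 s = 0.252575417885… kg/s.
8.9 has 2 significant figures; 35.237 has 5.
Division/multiplication keeps the fewest: 2 significant figures.
Rounded: 0.25 kg/s.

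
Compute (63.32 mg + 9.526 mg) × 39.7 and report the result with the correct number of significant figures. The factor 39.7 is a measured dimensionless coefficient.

63.32 mg + 9.526 mg = 72.846 mg; the sum is limited to 2 decimal places (4 s.f.).
Carrying full precision, 72.846 × 39.7 = 2891.9862 mg; 39.7 has 3 s.f., so the result keeps min(4, 3) = 3 s.f.
Rounded to 3 significant figures: 2.89 × 10³ mg.

2.89 × 10³ mg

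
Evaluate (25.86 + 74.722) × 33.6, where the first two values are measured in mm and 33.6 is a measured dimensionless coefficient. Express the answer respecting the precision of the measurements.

25.86 mm + 74.722 mm = 100.582 mm; the sum is limited to 2 decimal places (5 s.f.).
Carrying full precision, 100.582 × 33.6 = 3379.5552 mm; 33.6 has 3 s.f., so the result keeps min(5, 3) = 3 s.f.
Rounded to 3 significant figures: 3.38 × 10^3 mm.

3.38 × 10^3 mm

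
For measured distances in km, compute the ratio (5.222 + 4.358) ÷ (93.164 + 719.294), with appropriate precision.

5.222 + 4.358 = 9.580, limited to 3 d.p. → 4 s.f.; 93.164 + 719.294 = 812.458, limited to 3 d.p. → 6 s.f.
Carrying full precision, 9.580 ÷ 812.458 = 0.0117913787543…; keep min(4, 6) = 4 s.f.
Rounded to 4 significant figures: 0.01179.

0.01179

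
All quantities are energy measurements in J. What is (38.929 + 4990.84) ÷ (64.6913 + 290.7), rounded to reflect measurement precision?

14.15

38.929 + 4990.84 = 5029.769, limited to 2 d.p. → 6 s.f.; 64.6913 + 290.7 = 355.3913, limited to 1 d.p. → 4 s.f.
Carrying full precision, 5029.769 ÷ 355.3913 = 14.1527634469…; keep min(6, 4) = 4 s.f.
Rounded to 4 significant figures: 14.15.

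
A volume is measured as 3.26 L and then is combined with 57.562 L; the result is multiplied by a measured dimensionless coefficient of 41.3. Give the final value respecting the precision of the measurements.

2.51 × 10³ L

3.26 L + 57.562 L = 60.822 L; the sum is limited to 2 decimal places (4 s.f.).
Carrying full precision, 60.822 × 41.3 = 2511.9486 L; 41.3 has 3 s.f., so the result keeps min(4, 3) = 3 s.f.
Rounded to 3 significant figures: 2.51 × 10³ L.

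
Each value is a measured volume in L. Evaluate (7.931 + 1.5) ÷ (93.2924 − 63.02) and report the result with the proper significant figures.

7.931 + 1.5 = 9.431, limited to 1 d.p. → 2 s.f.; 93.2924 − 63.02 = 30.2724, limited to 2 d.p. → 4 s.f.
Carrying full precision, 9.431 ÷ 30.2724 = 0.311537902512…; keep min(2, 4) = 2 s.f.
Rounded to 2 significant figures: 0.31.

0.31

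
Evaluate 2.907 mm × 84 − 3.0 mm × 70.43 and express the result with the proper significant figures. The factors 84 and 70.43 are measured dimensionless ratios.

2.907 × 84 = 244.188 → 2.4 × 10² mm (2 s.f., last digit at the 10^1 place).
3.0 × 70.43 = 211.29 → 2.1 × 10² mm (2 s.f., last digit at the 10^1 place).
Difference: 32.898 mm; keep the coarser place, 10^1.
Result: 3 × 10¹ mm.

3 × 10¹ mm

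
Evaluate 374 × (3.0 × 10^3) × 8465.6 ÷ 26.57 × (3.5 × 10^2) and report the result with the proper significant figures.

1.3 × 10^11

374 × (3.0 × 10^3) × 8465.6 ÷ 26.57 × (3.5 × 10^2) = 1.25120102371 × 10^11…
Multiplication/division keeps the fewest significant figures: 374 → 3 s.f., 3.0 × 10^3 → 2 s.f., 8465.6 → 5 s.f., 26.57 → 4 s.f., 3.5 × 10^2 → 2 s.f.; limit is 2.
Rounded to 2 significant figures: 1.3 × 10^11.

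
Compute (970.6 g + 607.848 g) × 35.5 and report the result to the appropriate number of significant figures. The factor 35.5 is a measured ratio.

5.60 × 10⁴ g

970.6 g + 607.848 g = 1578.448 g; the sum is limited to 1 decimal place (5 s.f.).
Carrying full precision, 1578.448 × 35.5 = 56034.904 g; 35.5 has 3 s.f., so the result keeps min(5, 3) = 3 s.f.
Rounded to 3 significant figures: 5.60 × 10⁴ g.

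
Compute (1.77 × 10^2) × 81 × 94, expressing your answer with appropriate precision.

(1.77 × 10^2) × 81 × 94 = 1347678
Multiplication/division keeps the fewest significant figures: 1.77 × 10^2 → 3 s.f., 81 → 2 s.f., 94 → 2 s.f.; limit is 2.
Rounded to 2 significant figures: 1.3 × 10^6.

1.3 × 10^6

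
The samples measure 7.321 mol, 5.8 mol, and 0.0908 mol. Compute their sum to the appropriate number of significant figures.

7.321 mol + 5.8 mol + 0.0908 mol = 13.2118 mol.
Addition/subtraction keeps the fewest decimal places: 7.321 → 3 decimal places, 5.8 → 1 decimal place, 0.0908 → 4 decimal places; limit is 1.
Rounded to 1 decimal place: 13.2 mol.

13.2 mol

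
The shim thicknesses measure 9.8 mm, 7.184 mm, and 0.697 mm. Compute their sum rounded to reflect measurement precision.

9.8 mm + 7.184 mm + 0.697 mm = 17.681 mm.
Addition/subtraction keeps the fewest decimal places: 9.8 → 1 decimal place, 7.184 → 3 decimal places, 0.697 → 3 decimal places; limit is 1.
Rounded to 1 decimal place: 17.7 mm.

17.7 mm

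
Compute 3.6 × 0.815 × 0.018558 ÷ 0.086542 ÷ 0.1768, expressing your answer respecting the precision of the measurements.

3.6 × 0.815 × 0.018558 ÷ 0.086542 ÷ 0.1768 = 3.55862390359…
Multiplication/division keeps the fewest significant figures: 3.6 → 2 s.f., 0.815 → 3 s.f., 0.018558 → 5 s.f., 0.086542 → 5 s.f., 0.1768 → 4 s.f.; limit is 2.
Rounded to 2 significant figures: 3.6.

3.6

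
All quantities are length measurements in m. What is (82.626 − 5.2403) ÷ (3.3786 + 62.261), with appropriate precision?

82.626 − 5.2403 = 77.3857, limited to 3 d.p. → 5 s.f.; 3.3786 + 62.261 = 65.6396, limited to 3 d.p. → 5 s.f.
Carrying full precision, 77.3857 ÷ 65.6396 = 1.17894837872…; keep min(5, 5) = 5 s.f.
Rounded to 5 significant figures: 1.1789.

1.1789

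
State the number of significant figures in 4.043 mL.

4

4.043: zeros between nonzero digits are significant.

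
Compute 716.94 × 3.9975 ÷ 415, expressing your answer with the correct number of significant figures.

6.91

716.94 × 3.9975 ÷ 415 = 6.90594614458…
Multiplication/division keeps the fewest significant figures: 716.94 → 5 s.f., 3.9975 → 5 s.f., 415 → 3 s.f.; limit is 3.
Rounded to 3 significant figures: 6.91.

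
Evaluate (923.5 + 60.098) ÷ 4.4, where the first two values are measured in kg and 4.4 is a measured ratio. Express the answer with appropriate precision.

2.2 × 10² kg

923.5 kg + 60.098 kg = 983.598 kg; the sum is limited to 1 decimal place (4 s.f.).
Carrying full precision, 983.598 ÷ 4.4 = 223.545 kg; 4.4 has 2 s.f., so the result keeps min(4, 2) = 2 s.f.
Rounded to 2 significant figures: 2.2 × 10² kg.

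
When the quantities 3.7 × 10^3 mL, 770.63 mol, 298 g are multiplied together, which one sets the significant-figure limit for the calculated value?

3.7 × 10^3 mL

3.7 × 10^3 mL → 2 s.f.; 770.63 mol → 5 s.f.; 298 g → 3 s.f.
The fewest is 2 significant figures, from 3.7 × 10^3 mL.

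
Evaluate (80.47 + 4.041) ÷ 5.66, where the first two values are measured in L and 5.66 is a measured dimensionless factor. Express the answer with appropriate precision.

14.9 L

80.47 L + 4.041 L = 84.511 L; the sum is limited to 2 decimal places (4 s.f.).
Carrying full precision, 84.511 ÷ 5.66 = 14.9312720848… L; 5.66 has 3 s.f., so the result keeps min(4, 3) = 3 s.f.
Rounded to 3 significant figures: 14.9 L.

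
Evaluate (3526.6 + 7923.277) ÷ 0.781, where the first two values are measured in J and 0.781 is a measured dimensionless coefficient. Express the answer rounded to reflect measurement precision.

3526.6 J + 7923.277 J = 11449.877 J; the sum is limited to 1 decimal place (6 s.f.).
Carrying full precision, 11449.877 ÷ 0.781 = 14660.5339309… J; 0.781 has 3 s.f., so the result keeps min(6, 3) = 3 s.f.
Rounded to 3 significant figures: 1.47 × 10^4 J.

1.47 × 10^4 J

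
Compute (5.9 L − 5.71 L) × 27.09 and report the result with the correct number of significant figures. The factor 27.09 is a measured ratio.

5 L

5.9 L − 5.71 L = 0.19 L; the difference is limited to 1 decimal place (1 s.f.).
Carrying full precision, 0.19 × 27.09 = 5.1471 L; 27.09 has 4 s.f., so the result keeps min(1, 4) = 1 s.f.
Rounded to 1 significant figure: 5 L.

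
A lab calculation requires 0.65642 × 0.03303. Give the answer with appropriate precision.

0.02168

0.65642 × 0.03303 = 0.0216815526
Multiplication/division keeps the fewest significant figures: 0.65642 → 5 s.f., 0.03303 → 4 s.f.; limit is 4.
Rounded to 4 significant figures: 0.02168.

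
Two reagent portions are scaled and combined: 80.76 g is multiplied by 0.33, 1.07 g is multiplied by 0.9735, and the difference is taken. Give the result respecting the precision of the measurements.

26 g

80.76 × 0.33 = 26.6508 → 27 g (2 s.f., last digit at the 10^0 place).
1.07 × 0.9735 = 1.041645 → 1.04 g (3 s.f., last digit at the 10^-2 place).
Difference: 25.609155 g; keep the coarser place, 10^0.
Result: 26 g.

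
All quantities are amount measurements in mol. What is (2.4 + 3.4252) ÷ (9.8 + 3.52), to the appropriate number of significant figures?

2.4 + 3.4252 = 5.8252, limited to 1 d.p. → 2 s.f.; 9.8 + 3.52 = 13.32, limited to 1 d.p. → 3 s.f.
Carrying full precision, 5.8252 ÷ 13.32 = 0.437327327327…; keep min(2, 3) = 2 s.f.
Rounded to 2 significant figures: 0.44.

0.44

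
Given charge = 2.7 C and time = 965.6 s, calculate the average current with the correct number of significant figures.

average current = 2.7 C ÷ 965.6 s = 0.00279618889809… A.
2.7 has 2 significant figures; 965.6 has 4.
Division/multiplication keeps the fewest: 2 significant figures.
Rounded: 0.0028 A.

0.0028 A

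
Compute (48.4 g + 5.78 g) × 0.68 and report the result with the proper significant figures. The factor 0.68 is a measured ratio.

48.4 g + 5.78 g = 54.18 g; the sum is limited to 1 decimal place (3 s.f.).
Carrying full precision, 54.18 × 0.68 = 36.8424 g; 0.68 has 2 s.f., so the result keeps min(3, 2) = 2 s.f.
Rounded to 2 significant figures: 37 g.

37 g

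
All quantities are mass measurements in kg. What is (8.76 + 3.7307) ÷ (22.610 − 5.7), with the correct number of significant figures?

0.739

8.76 + 3.7307 = 12.4907, limited to 2 d.p. → 4 s.f.; 22.610 − 5.7 = 16.910, limited to 1 d.p. → 3 s.f.
Carrying full precision, 12.4907 ÷ 16.910 = 0.738657599054…; keep min(4, 3) = 3 s.f.
Rounded to 3 significant figures: 0.739.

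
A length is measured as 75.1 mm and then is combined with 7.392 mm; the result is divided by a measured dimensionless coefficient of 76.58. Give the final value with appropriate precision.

1.08 mm

75.1 mm + 7.392 mm = 82.492 mm; the sum is limited to 1 decimal place (3 s.f.).
Carrying full precision, 82.492 ÷ 76.58 = 1.0772003134… mm; 76.58 has 4 s.f., so the result keeps min(3, 4) = 3 s.f.
Rounded to 3 significant figures: 1.08 mm.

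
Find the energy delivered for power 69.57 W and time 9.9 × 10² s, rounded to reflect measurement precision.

energy delivered = 69.57 W × 9.9 × 10² s = 68874.3 J.
69.57 has 4 significant figures; 9.9 × 10² has 2.
Division/multiplication keeps the fewest: 2 significant figures.
Rounded: 6.9 × 10⁴ J.

6.9 × 10⁴ J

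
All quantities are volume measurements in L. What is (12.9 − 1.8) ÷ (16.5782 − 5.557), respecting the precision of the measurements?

1.01

12.9 − 1.8 = 11.1, limited to 1 d.p. → 3 s.f.; 16.5782 − 5.557 = 11.0212, limited to 3 d.p. → 5 s.f.
Carrying full precision, 11.1 ÷ 11.0212 = 1.00714985664…; keep min(3, 5) = 3 s.f.
Rounded to 3 significant figures: 1.01.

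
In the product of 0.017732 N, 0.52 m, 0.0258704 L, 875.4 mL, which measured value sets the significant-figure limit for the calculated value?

0.017732 N → 5 s.f.; 0.52 m → 2 s.f.; 0.0258704 L → 6 s.f.; 875.4 mL → 4 s.f.
The fewest is 2 significant figures, from 0.52 m.

0.52 m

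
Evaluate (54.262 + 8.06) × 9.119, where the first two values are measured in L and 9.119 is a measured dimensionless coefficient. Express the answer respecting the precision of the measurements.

54.262 L + 8.06 L = 62.322 L; the sum is limited to 2 decimal places (4 s.f.).
Carrying full precision, 62.322 × 9.119 = 568.314318 L; 9.119 has 4 s.f., so the result keeps min(4, 4) = 4 s.f.
Rounded to 4 significant figures: 568.3 L.

568.3 L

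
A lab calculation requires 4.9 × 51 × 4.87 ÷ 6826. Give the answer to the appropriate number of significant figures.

4.9 × 51 × 4.87 ÷ 6826 = 0.178290799883…
Multiplication/division keeps the fewest significant figures: 4.9 → 2 s.f., 51 → 2 s.f., 4.87 → 3 s.f., 6826 → 4 s.f.; limit is 2.
Rounded to 2 significant figures: 0.18.

0.18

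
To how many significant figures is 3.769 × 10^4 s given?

3.769 × 10^4: in scientific notation every digit of the coefficient is significant.

4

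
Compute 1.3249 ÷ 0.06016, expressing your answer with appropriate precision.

1.3249 ÷ 0.06016 = 22.0229388298…
Multiplication/division keeps the fewest significant figures: 1.3249 → 5 s.f., 0.06016 → 4 s.f.; limit is 4.
Rounded to 4 significant figures: 22.02.

22.02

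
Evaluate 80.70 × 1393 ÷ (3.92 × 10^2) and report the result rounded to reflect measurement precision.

287

80.70 × 1393 ÷ (3.92 × 10^2) = 286.773214286…
Multiplication/division keeps the fewest significant figures: 80.70 → 4 s.f., 1393 → 4 s.f., 3.92 × 10^2 → 3 s.f.; limit is 3.
Rounded to 3 significant figures: 287.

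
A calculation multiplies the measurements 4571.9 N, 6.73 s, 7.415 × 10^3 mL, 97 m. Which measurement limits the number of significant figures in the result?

4571.9 N → 5 s.f.; 6.73 s → 3 s.f.; 7.415 × 10^3 mL → 4 s.f.; 97 m → 2 s.f.
The fewest is 2 significant figures, from 97 m.

97 m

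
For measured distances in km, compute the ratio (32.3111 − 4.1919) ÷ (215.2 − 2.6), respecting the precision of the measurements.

0.1323

32.3111 − 4.1919 = 28.1192, limited to 4 d.p. → 6 s.f.; 215.2 − 2.6 = 212.6, limited to 1 d.p. → 4 s.f.
Carrying full precision, 28.1192 ÷ 212.6 = 0.132263405456…; keep min(6, 4) = 4 s.f.
Rounded to 4 significant figures: 0.1323.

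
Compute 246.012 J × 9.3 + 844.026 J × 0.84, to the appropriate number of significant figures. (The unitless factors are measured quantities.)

3.0 × 10^3 J

246.012 × 9.3 = 2287.9116 → 2.3 × 10^3 J (2 s.f., last digit at the 10^2 place).
844.026 × 0.84 = 708.98184 → 7.1 × 10^2 J (2 s.f., last digit at the 10^1 place).
Sum: 2996.89344 J; keep the coarser place, 10^2.
Result: 3.0 × 10^3 J.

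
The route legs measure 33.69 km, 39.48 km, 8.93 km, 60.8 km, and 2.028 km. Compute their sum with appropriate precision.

1.449 × 10² km

33.69 km + 39.48 km + 8.93 km + 60.8 km + 2.028 km = 144.928 km.
Addition/subtraction keeps the fewest decimal places: 33.69 → 2 decimal places, 39.48 → 2 decimal places, 8.93 → 2 decimal places, 60.8 → 1 decimal place, 2.028 → 3 decimal places; limit is 1.
Rounded to 1 decimal place: 1.449 × 10² km.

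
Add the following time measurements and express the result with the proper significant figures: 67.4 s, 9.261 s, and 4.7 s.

67.4 s + 9.261 s + 4.7 s = 81.361 s.
Addition/subtraction keeps the fewest decimal places: 67.4 → 1 decimal place, 9.261 → 3 decimal places, 4.7 → 1 decimal place; limit is 1.
Rounded to 1 decimal place: 81.4 s.

81.4 s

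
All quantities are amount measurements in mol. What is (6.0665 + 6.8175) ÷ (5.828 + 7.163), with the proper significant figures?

0.99176

6.0665 + 6.8175 = 12.8840, limited to 4 d.p. → 6 s.f.; 5.828 + 7.163 = 12.991, limited to 3 d.p. → 5 s.f.
Carrying full precision, 12.8840 ÷ 12.991 = 0.991763528597…; keep min(6, 5) = 5 s.f.
Rounded to 5 significant figures: 0.99176.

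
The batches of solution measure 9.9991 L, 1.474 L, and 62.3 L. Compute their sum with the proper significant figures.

9.9991 L + 1.474 L + 62.3 L = 73.7731 L.
Addition/subtraction keeps the fewest decimal places: 9.9991 → 4 decimal places, 1.474 → 3 decimal places, 62.3 → 1 decimal place; limit is 1.
Rounded to 1 decimal place: 73.8 L.

73.8 L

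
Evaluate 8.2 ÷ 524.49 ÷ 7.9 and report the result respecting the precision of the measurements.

0.0020

8.2 ÷ 524.49 ÷ 7.9 = 0.00197901710909…
Multiplication/division keeps the fewest significant figures: 8.2 → 2 s.f., 524.49 → 5 s.f., 7.9 → 2 s.f.; limit is 2.
Rounded to 2 significant figures: 0.0020.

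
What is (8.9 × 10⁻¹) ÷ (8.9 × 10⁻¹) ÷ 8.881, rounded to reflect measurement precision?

0.11

(8.9 × 10⁻¹) ÷ (8.9 × 10⁻¹) ÷ 8.881 = 0.11259993244…
Multiplication/division keeps the fewest significant figures: 8.9 × 10⁻¹ → 2 s.f., 8.9 × 10⁻¹ → 2 s.f., 8.881 → 4 s.f.; limit is 2.
Rounded to 2 significant figures: 0.11.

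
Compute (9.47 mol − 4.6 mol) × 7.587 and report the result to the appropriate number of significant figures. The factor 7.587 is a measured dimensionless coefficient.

9.47 mol − 4.6 mol = 4.87 mol; the difference is limited to 1 decimal place (2 s.f.).
Carrying full precision, 4.87 × 7.587 = 36.94869 mol; 7.587 has 4 s.f., so the result keeps min(2, 4) = 2 s.f.
Rounded to 2 significant figures: 37 mol.

37 mol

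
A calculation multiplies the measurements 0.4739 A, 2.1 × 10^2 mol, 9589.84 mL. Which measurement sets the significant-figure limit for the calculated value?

0.4739 A → 4 s.f.; 2.1 × 10^2 mol → 2 s.f.; 9589.84 mL → 6 s.f.
The fewest is 2 significant figures, from 2.1 × 10^2 mol.

2.1 × 10^2 mol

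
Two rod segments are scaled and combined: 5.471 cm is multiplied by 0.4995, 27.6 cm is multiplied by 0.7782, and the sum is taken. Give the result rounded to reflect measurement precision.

24.2 cm

5.471 × 0.4995 = 2.7327645 → 2.733 cm (4 s.f., last digit at the 10^-3 place).
27.6 × 0.7782 = 21.47832 → 21.5 cm (3 s.f., last digit at the 10^-1 place).
Sum: 24.2110845 cm; keep the coarser place, 10^-1.
Result: 24.2 cm.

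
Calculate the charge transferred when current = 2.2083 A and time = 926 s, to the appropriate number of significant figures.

2.04 × 10³ C

charge transferred = 2.2083 A × 926 s = 2044.8858 C.
2.2083 has 5 significant figures; 926 has 3.
Division/multiplication keeps the fewest: 3 significant figures.
Rounded: 2.04 × 10³ C.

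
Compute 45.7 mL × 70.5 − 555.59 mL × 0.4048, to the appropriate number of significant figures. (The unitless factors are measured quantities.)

3.00 × 10^3 mL

45.7 × 70.5 = 3221.85 → 3.22 × 10^3 mL (3 s.f., last digit at the 10^1 place).
555.59 × 0.4048 = 224.902832 → 224.9 mL (4 s.f., last digit at the 10^-1 place).
Difference: 2996.947168 mL; keep the coarser place, 10^1.
Result: 3.00 × 10^3 mL.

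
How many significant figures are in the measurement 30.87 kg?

4

30.87: zeros between nonzero digits are significant.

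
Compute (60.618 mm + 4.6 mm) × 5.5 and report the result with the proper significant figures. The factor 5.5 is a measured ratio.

3.6 × 10^2 mm

60.618 mm + 4.6 mm = 65.218 mm; the sum is limited to 1 decimal place (3 s.f.).
Carrying full precision, 65.218 × 5.5 = 358.699 mm; 5.5 has 2 s.f., so the result keeps min(3, 2) = 2 s.f.
Rounded to 2 significant figures: 3.6 × 10^2 mm.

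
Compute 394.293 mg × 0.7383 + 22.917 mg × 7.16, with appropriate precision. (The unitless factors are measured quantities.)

455 mg

394.293 × 0.7383 = 291.1065219 → 291.1 mg (4 s.f., last digit at the 10^-1 place).
22.917 × 7.16 = 164.08572 → 1.64 × 10² mg (3 s.f., last digit at the 10^0 place).
Sum: 455.1922419 mg; keep the coarser place, 10^0.
Result: 455 mg.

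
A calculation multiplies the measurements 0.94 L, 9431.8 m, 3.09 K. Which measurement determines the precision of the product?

0.94 L

0.94 L → 2 s.f.; 9431.8 m → 5 s.f.; 3.09 K → 3 s.f.
The fewest is 2 significant figures, from 0.94 L.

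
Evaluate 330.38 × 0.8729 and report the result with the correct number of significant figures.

288.4

330.38 × 0.8729 = 288.388702
Multiplication/division keeps the fewest significant figures: 330.38 → 5 s.f., 0.8729 → 4 s.f.; limit is 4.
Rounded to 4 significant figures: 288.4.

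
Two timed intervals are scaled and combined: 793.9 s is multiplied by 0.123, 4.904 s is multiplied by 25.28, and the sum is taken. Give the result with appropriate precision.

793.9 × 0.123 = 97.6497 → 97.6 s (3 s.f., last digit at the 10^-1 place).
4.904 × 25.28 = 123.97312 → 124.0 s (4 s.f., last digit at the 10^-1 place).
Sum: 221.62282 s; keep the coarser place, 10^-1.
Result: 2.216 × 10^2 s.

2.216 × 10^2 s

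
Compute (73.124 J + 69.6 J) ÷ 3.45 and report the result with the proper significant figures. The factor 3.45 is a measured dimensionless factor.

41.4 J

73.124 J + 69.6 J = 142.724 J; the sum is limited to 1 decimal place (4 s.f.).
Carrying full precision, 142.724 ÷ 3.45 = 41.3692753623… J; 3.45 has 3 s.f., so the result keeps min(4, 3) = 3 s.f.
Rounded to 3 significant figures: 41.4 J.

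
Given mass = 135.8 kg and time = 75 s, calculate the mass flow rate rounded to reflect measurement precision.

1.8 kg/s

mass flow rate = 135.8 kg ÷ 75 s = 1.81066666667… kg/s.
135.8 has 4 significant figures; 75 has 2.
Division/multiplication keeps the fewest: 2 significant figures.
Rounded: 1.8 kg/s.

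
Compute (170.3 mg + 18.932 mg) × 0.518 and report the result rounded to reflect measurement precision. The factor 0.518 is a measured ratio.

170.3 mg + 18.932 mg = 189.232 mg; the sum is limited to 1 decimal place (4 s.f.).
Carrying full precision, 189.232 × 0.518 = 98.022176 mg; 0.518 has 3 s.f., so the result keeps min(4, 3) = 3 s.f.
Rounded to 3 significant figures: 98.0 mg.

98.0 mg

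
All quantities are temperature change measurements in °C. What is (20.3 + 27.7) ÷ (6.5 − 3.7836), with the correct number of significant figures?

20.3 + 27.7 = 48.0, limited to 1 d.p. → 3 s.f.; 6.5 − 3.7836 = 2.7164, limited to 1 d.p. → 2 s.f.
Carrying full precision, 48.0 ÷ 2.7164 = 17.6704461788…; keep min(3, 2) = 2 s.f.
Rounded to 2 significant figures: 18.

18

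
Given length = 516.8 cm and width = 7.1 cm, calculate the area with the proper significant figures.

3.7 × 10^3 cm²

area = 516.8 cm × 7.1 cm = 3669.28 cm².
516.8 has 4 significant figures; 7.1 has 2.
Division/multiplication keeps the fewest: 2 significant figures.
Rounded: 3.7 × 10^3 cm².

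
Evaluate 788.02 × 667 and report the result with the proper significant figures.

788.02 × 667 = 525609.34
Multiplication/division keeps the fewest significant figures: 788.02 → 5 s.f., 667 → 3 s.f.; limit is 3.
Rounded to 3 significant figures: 5.26 × 10⁵.

5.26 × 10⁵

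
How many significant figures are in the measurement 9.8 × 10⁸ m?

2

9.8 × 10⁸: in scientific notation every digit of the coefficient is significant.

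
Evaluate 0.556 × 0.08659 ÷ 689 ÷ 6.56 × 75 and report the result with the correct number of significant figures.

8.0 × 10^-4

0.556 × 0.08659 ÷ 689 ÷ 6.56 × 75 = 0.000798878500124…
Multiplication/division keeps the fewest significant figures: 0.556 → 3 s.f., 0.08659 → 4 s.f., 689 → 3 s.f., 6.56 → 3 s.f., 75 → 2 s.f.; limit is 2.
Rounded to 2 significant figures: 8.0 × 10^-4.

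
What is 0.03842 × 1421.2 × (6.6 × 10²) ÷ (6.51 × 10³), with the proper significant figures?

0.03842 × 1421.2 × (6.6 × 10²) ÷ (6.51 × 10³) = 5.53573773272…
Multiplication/division keeps the fewest significant figures: 0.03842 → 4 s.f., 1421.2 → 5 s.f., 6.6 × 10² → 2 s.f., 6.51 × 10³ → 3 s.f.; limit is 2.
Rounded to 2 significant figures: 5.5.

5.5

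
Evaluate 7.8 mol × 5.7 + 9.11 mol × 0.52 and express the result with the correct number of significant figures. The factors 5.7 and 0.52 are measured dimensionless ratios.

49 mol

7.8 × 5.7 = 44.46 → 44 mol (2 s.f., last digit at the 10^0 place).
9.11 × 0.52 = 4.7372 → 4.7 mol (2 s.f., last digit at the 10^-1 place).
Sum: 49.1972 mol; keep the coarser place, 10^0.
Result: 49 mol.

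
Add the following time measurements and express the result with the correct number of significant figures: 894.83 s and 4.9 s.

899.7 s

894.83 s + 4.9 s = 899.73 s.
Addition/subtraction keeps the fewest decimal places: 894.83 → 2 decimal places, 4.9 → 1 decimal place; limit is 1.
Rounded to 1 decimal place: 899.7 s.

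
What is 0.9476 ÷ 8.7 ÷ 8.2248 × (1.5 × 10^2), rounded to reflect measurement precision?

0.9476 ÷ 8.7 ÷ 8.2248 × (1.5 × 10^2) = 1.98642289593…
Multiplication/division keeps the fewest significant figures: 0.9476 → 4 s.f., 8.7 → 2 s.f., 8.2248 → 5 s.f., 1.5 × 10^2 → 2 s.f.; limit is 2.
Rounded to 2 significant figures: 2.0.

2.0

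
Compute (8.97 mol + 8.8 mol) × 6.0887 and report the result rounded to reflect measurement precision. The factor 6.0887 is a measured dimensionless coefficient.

108 mol

8.97 mol + 8.8 mol = 17.77 mol; the sum is limited to 1 decimal place (3 s.f.).
Carrying full precision, 17.77 × 6.0887 = 108.196199 mol; 6.0887 has 5 s.f., so the result keeps min(3, 5) = 3 s.f.
Rounded to 3 significant figures: 108 mol.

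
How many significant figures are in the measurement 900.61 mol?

5

900.61: zeros between nonzero digits are significant.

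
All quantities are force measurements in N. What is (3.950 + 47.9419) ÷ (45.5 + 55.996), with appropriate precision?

3.950 + 47.9419 = 51.8919, limited to 3 d.p. → 5 s.f.; 45.5 + 55.996 = 101.496, limited to 1 d.p. → 4 s.f.
Carrying full precision, 51.8919 ÷ 101.496 = 0.511270394892…; keep min(5, 4) = 4 s.f.
Rounded to 4 significant figures: 0.5113.

0.5113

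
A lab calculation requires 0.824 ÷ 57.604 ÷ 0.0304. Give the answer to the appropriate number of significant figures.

0.471

0.824 ÷ 57.604 ÷ 0.0304 = 0.470544808657…
Multiplication/division keeps the fewest significant figures: 0.824 → 3 s.f., 57.604 → 5 s.f., 0.0304 → 3 s.f.; limit is 3.
Rounded to 3 significant figures: 0.471.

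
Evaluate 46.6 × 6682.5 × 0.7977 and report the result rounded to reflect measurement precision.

2.48 × 10⁵

46.6 × 6682.5 × 0.7977 = 248407.36965
Multiplication/division keeps the fewest significant figures: 46.6 → 3 s.f., 6682.5 → 5 s.f., 0.7977 → 4 s.f.; limit is 3.
Rounded to 3 significant figures: 2.48 × 10⁵.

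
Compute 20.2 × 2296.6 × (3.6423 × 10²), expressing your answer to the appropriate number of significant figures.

20.2 × 2296.6 × (3.6423 × 10²) = 16897110.4836
Multiplication/division keeps the fewest significant figures: 20.2 → 3 s.f., 2296.6 → 5 s.f., 3.6423 × 10² → 5 s.f.; limit is 3.
Rounded to 3 significant figures: 1.69 × 10⁷.

1.69 × 10⁷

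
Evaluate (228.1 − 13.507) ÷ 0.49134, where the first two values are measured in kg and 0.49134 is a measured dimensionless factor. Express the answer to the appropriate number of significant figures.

228.1 kg − 13.507 kg = 214.593 kg; the difference is limited to 1 decimal place (4 s.f.).
Carrying full precision, 214.593 ÷ 0.49134 = 436.750518989… kg; 0.49134 has 5 s.f., so the result keeps min(4, 5) = 4 s.f.
Rounded to 4 significant figures: 436.8 kg.

436.8 kg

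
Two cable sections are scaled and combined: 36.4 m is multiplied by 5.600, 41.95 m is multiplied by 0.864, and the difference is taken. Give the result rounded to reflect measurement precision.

36.4 × 5.600 = 203.84 → 204 m (3 s.f., last digit at the 10^0 place).
41.95 × 0.864 = 36.2448 → 36.2 m (3 s.f., last digit at the 10^-1 place).
Difference: 167.5952 m; keep the coarser place, 10^0.
Result: 1.68 × 10² m.

1.68 × 10² m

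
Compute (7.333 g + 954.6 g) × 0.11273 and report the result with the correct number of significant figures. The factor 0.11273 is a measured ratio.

108.4 g

7.333 g + 954.6 g = 961.933 g; the sum is limited to 1 decimal place (4 s.f.).
Carrying full precision, 961.933 × 0.11273 = 108.43870709 g; 0.11273 has 5 s.f., so the result keeps min(4, 5) = 4 s.f.
Rounded to 4 significant figures: 108.4 g.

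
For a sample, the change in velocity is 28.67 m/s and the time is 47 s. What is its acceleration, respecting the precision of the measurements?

acceleration = 28.67 m/s ÷ 47 s = 0.61 m/s².
28.67 has 4 significant figures; 47 has 2.
Division/multiplication keeps the fewest: 2 significant figures.
Rounded: 0.61 m/s².

0.61 m/s²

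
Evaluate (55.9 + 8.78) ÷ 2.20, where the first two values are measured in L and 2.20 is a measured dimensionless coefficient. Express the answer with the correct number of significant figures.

55.9 L + 8.78 L = 64.68 L; the sum is limited to 1 decimal place (3 s.f.).
Carrying full precision, 64.68 ÷ 2.20 = 29.4 L; 2.20 has 3 s.f., so the result keeps min(3, 3) = 3 s.f.
Rounded to 3 significant figures: 29.4 L.

29.4 L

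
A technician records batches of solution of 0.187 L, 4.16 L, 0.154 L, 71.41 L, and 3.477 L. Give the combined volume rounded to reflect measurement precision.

0.187 L + 4.16 L + 0.154 L + 71.41 L + 3.477 L = 79.388 L.
Addition/subtraction keeps the fewest decimal places: 0.187 → 3 decimal places, 4.16 → 2 decimal places, 0.154 → 3 decimal places, 71.41 → 2 decimal places, 3.477 → 3 decimal places; limit is 2.
Rounded to 2 decimal places: 79.39 L.

79.39 L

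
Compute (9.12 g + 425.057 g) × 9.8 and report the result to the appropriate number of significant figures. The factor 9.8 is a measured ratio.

4.3 × 10³ g

9.12 g + 425.057 g = 434.177 g; the sum is limited to 2 decimal places (5 s.f.).
Carrying full precision, 434.177 × 9.8 = 4254.9346 g; 9.8 has 2 s.f., so the result keeps min(5, 2) = 2 s.f.
Rounded to 2 significant figures: 4.3 × 10³ g.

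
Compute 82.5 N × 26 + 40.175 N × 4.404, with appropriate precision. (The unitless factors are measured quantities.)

2.3 × 10³ N

82.5 × 26 = 2145 → 2.1 × 10³ N (2 s.f., last digit at the 10^2 place).
40.175 × 4.404 = 176.9307 → 176.9 N (4 s.f., last digit at the 10^-1 place).
Sum: 2321.9307 N; keep the coarser place, 10^2.
Result: 2.3 × 10³ N.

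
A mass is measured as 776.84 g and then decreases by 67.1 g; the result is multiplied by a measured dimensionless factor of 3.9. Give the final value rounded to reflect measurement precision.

776.84 g − 67.1 g = 709.74 g; the difference is limited to 1 decimal place (4 s.f.).
Carrying full precision, 709.74 × 3.9 = 2767.986 g; 3.9 has 2 s.f., so the result keeps min(4, 2) = 2 s.f.
Rounded to 2 significant figures: 2.8 × 10³ g.

2.8 × 10³ g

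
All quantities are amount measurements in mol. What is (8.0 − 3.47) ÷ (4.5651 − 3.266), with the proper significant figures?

3.5

8.0 − 3.47 = 4.53, limited to 1 d.p. → 2 s.f.; 4.5651 − 3.266 = 1.2991, limited to 3 d.p. → 4 s.f.
Carrying full precision, 4.53 ÷ 1.2991 = 3.48702948195…; keep min(2, 4) = 2 s.f.
Rounded to 2 significant figures: 3.5.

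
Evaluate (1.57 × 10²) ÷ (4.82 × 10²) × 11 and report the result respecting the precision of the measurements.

(1.57 × 10²) ÷ (4.82 × 10²) × 11 = 3.58298755187…
Multiplication/division keeps the fewest significant figures: 1.57 × 10² → 3 s.f., 4.82 × 10² → 3 s.f., 11 → 2 s.f.; limit is 2.
Rounded to 2 significant figures: 3.6.

3.6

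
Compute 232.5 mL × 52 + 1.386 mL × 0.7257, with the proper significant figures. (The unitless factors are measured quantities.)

1.2 × 10⁴ mL

232.5 × 52 = 12090 → 1.2 × 10⁴ mL (2 s.f., last digit at the 10^3 place).
1.386 × 0.7257 = 1.0058202 → 1.006 mL (4 s.f., last digit at the 10^-3 place).
Sum: 12091.0058202 mL; keep the coarser place, 10^3.
Result: 1.2 × 10⁴ mL.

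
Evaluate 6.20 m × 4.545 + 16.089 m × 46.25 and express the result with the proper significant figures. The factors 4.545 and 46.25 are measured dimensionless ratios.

6.20 × 4.545 = 28.179 → 28.2 m (3 s.f., last digit at the 10^-1 place).
16.089 × 46.25 = 744.11625 → 744.1 m (4 s.f., last digit at the 10^-1 place).
Sum: 772.29525 m; keep the coarser place, 10^-1.
Result: 772.3 m.

772.3 m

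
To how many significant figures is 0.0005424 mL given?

4

0.0005424: leading zeros are not significant.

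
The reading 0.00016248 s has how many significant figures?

5

0.00016248: leading zeros are not significant.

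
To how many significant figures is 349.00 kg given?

349.00: trailing zeros after a decimal point are significant.

5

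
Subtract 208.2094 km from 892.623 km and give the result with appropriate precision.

684.414 km

892.623 km − 208.2094 km = 684.4136 km.
Addition/subtraction keeps the fewest decimal places: 892.623 → 3 decimal places, 208.2094 → 4 decimal places; limit is 3.
Rounded to 3 decimal places: 684.414 km.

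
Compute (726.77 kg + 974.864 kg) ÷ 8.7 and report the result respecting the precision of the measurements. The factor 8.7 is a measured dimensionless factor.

2.0 × 10² kg

726.77 kg + 974.864 kg = 1701.634 kg; the sum is limited to 2 decimal places (6 s.f.).
Carrying full precision, 1701.634 ÷ 8.7 = 195.590114943… kg; 8.7 has 2 s.f., so the result keeps min(6, 2) = 2 s.f.
Rounded to 2 significant figures: 2.0 × 10² kg.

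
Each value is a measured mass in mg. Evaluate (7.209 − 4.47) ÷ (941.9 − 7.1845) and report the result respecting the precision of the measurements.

0.00293

7.209 − 4.47 = 2.739, limited to 2 d.p. → 3 s.f.; 941.9 − 7.1845 = 934.7155, limited to 1 d.p. → 4 s.f.
Carrying full precision, 2.739 ÷ 934.7155 = 0.00293030339178…; keep min(3, 4) = 3 s.f.
Rounded to 3 significant figures: 0.00293.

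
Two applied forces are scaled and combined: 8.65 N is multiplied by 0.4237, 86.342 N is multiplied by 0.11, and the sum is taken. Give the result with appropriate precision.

8.65 × 0.4237 = 3.665005 → 3.67 N (3 s.f., last digit at the 10^-2 place).
86.342 × 0.11 = 9.49762 → 9.5 N (2 s.f., last digit at the 10^-1 place).
Sum: 13.162625 N; keep the coarser place, 10^-1.
Result: 13.2 N.

13.2 N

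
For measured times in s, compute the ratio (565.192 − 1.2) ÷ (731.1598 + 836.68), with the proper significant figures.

565.192 − 1.2 = 563.992, limited to 1 d.p. → 4 s.f.; 731.1598 + 836.68 = 1567.8398, limited to 2 d.p. → 6 s.f.
Carrying full precision, 563.992 ÷ 1567.8398 = 0.35972552808…; keep min(4, 6) = 4 s.f.
Rounded to 4 significant figures: 0.3597.

0.3597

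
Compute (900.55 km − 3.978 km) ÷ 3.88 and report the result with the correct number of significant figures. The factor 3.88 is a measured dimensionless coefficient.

900.55 km − 3.978 km = 896.572 km; the difference is limited to 2 decimal places (5 s.f.).
Carrying full precision, 896.572 ÷ 3.88 = 231.075257732… km; 3.88 has 3 s.f., so the result keeps min(5, 3) = 3 s.f.
Rounded to 3 significant figures: 231 km.

231 km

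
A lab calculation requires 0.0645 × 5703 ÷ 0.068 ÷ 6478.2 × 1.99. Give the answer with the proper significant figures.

1.7

0.0645 × 5703 ÷ 0.068 ÷ 6478.2 × 1.99 = 1.66170106484…
Multiplication/division keeps the fewest significant figures: 0.0645 → 3 s.f., 5703 → 4 s.f., 0.068 → 2 s.f., 6478.2 → 5 s.f., 1.99 → 3 s.f.; limit is 2.
Rounded to 2 significant figures: 1.7.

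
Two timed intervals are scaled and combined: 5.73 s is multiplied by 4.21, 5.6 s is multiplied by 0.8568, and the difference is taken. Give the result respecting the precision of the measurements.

19.3 s

5.73 × 4.21 = 24.1233 → 24.1 s (3 s.f., last digit at the 10^-1 place).
5.6 × 0.8568 = 4.79808 → 4.8 s (2 s.f., last digit at the 10^-1 place).
Difference: 19.32522 s; keep the coarser place, 10^-1.
Result: 19.3 s.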